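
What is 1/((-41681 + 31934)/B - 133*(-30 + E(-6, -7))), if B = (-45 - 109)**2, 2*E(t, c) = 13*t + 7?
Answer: 23716/206592187 ≈ 0.00011480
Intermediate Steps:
E(t, c) = 7/2 + 13*t/2 (E(t, c) = (13*t + 7)/2 = (7 + 13*t)/2 = 7/2 + 13*t/2)
B = 23716 (B = (-154)**2 = 23716)
1/((-41681 + 31934)/B - 133*(-30 + E(-6, -7))) = 1/((-41681 + 31934)/23716 - 133*(-30 + (7/2 + (13/2)*(-6)))) = 1/(-9747*1/23716 - 133*(-30 + (7/2 - 39))) = 1/(-9747/23716 - 133*(-30 - 71/2)) = 1/(-9747/23716 - 133*(-131/2)) = 1/(-9747/23716 + 17423/2) = 1/(206592187/23716) = 23716/206592187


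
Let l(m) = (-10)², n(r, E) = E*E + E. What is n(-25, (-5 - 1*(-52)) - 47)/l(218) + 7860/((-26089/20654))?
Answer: -162340440/26089 ≈ -6222.6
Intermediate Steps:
n(r, E) = E + E² (n(r, E) = E² + E = E + E²)
l(m) = 100
n(-25, (-5 - 1*(-52)) - 47)/l(218) + 7860/((-26089/20654)) = (((-5 - 1*(-52)) - 47)*(1 + ((-5 - 1*(-52)) - 47)))/100 + 7860/((-26089/20654)) = (((-5 + 52) - 47)*(1 + ((-5 + 52) - 47)))*(1/100) + 7860/((-26089*1/20654)) = ((47 - 47)*(1 + (47 - 47)))*(1/100) + 7860/(-26089/20654) = (0*(1 + 0))*(1/100) + 7860*(-20654/26089) = (0*1)*(1/100) - 162340440/26089 = 0*(1/100) - 162340440/26089 = 0 - 162340440/26089 = -162340440/26089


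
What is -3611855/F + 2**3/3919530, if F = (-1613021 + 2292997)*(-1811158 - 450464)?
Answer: 1469975748707/334869113384563120 ≈ 4.3897e-6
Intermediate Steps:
F = -1537848681072 (F = 679976*(-2261622) = -1537848681072)
-3611855/F + 2**3/3919530 = -3611855/(-1537848681072) + 2**3/3919530 = -3611855*(-1/1537848681072) + 8*(1/3919530) = 3611855/1537848681072 + 4/1959765 = 1469975748707/334869113384563120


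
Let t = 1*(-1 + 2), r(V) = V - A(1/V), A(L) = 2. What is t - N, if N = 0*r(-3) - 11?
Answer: 12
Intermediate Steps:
r(V) = -2 + V (r(V) = V - 1*2 = V - 2 = -2 + V)
t = 1 (t = 1*1 = 1)
N = -11 (N = 0*(-2 - 3) - 11 = 0*(-5) - 11 = 0 - 11 = -11)
t - N = 1 - 1*(-11) = 1 + 11 = 12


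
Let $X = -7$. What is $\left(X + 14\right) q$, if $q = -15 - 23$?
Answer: $-266$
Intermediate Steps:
$q = -38$ ($q = -15 - 23 = -38$)
$\left(X + 14\right) q = \left(-7 + 14\right) \left(-38\right) = 7 \left(-38\right) = -266$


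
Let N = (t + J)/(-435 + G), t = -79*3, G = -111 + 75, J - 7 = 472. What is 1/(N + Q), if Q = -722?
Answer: -471/340304 ≈ -0.0013841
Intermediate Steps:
J = 479 (J = 7 + 472 = 479)
G = -36
t = -237
N = -242/471 (N = (-237 + 479)/(-435 - 36) = 242/(-471) = 242*(-1/471) = -242/471 ≈ -0.51380)
1/(N + Q) = 1/(-242/471 - 722) = 1/(-340304/471) = -471/340304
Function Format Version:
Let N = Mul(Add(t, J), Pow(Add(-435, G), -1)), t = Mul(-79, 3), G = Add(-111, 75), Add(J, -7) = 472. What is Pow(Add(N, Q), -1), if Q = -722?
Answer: Rational(-471, 340304) ≈ -0.0013841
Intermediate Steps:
J = 479 (J = Add(7, 472) = 479)
G = -36
t = -237
N = Rational(-242, 471) (N = Mul(Add(-237, 479), Pow(Add(-435, -36), -1)) = Mul(242, Pow(-471, -1)) = Mul(242, Rational(-1, 471)) = Rational(-242, 471) ≈ -0.51380)
Pow(Add(N, Q), -1) = Pow(Add(Rational(-242, 471), -722), -1) = Pow(Rational(-340304, 471), -1) = Rational(-471, 340304)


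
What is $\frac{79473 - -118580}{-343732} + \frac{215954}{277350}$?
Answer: $\frac{9650150389}{47667035100} \approx 0.20245$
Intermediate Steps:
$\frac{79473 - -118580}{-343732} + \frac{215954}{277350} = \left(79473 + 118580\right) \left(- \frac{1}{343732}\right) + 215954 \cdot \frac{1}{277350} = 198053 \left(- \frac{1}{343732}\right) + \frac{107977}{138675} = - \frac{198053}{343732} + \frac{107977}{138675} = \frac{9650150389}{47667035100}$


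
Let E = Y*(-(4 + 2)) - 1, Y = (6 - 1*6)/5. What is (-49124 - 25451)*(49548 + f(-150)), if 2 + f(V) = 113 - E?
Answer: -3703394500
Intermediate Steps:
Y = 0 (Y = (6 - 6)*(⅕) = 0*(⅕) = 0)
E = -1 (E = 0*(-(4 + 2)) - 1 = 0*(-1*6) - 1 = 0*(-6) - 1 = 0 - 1 = -1)
f(V) = 112 (f(V) = -2 + (113 - 1*(-1)) = -2 + (113 + 1) = -2 + 114 = 112)
(-49124 - 25451)*(49548 + f(-150)) = (-49124 - 25451)*(49548 + 112) = -74575*49660 = -3703394500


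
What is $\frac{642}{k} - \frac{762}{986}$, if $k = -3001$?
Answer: $- \frac{1459887}{1479493} \approx -0.98675$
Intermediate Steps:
$\frac{642}{k} - \frac{762}{986} = \frac{642}{-3001} - \frac{762}{986} = 642 \left(- \frac{1}{3001}\right) - \frac{381}{493} = - \frac{642}{3001} - \frac{381}{493} = - \frac{1459887}{1479493}$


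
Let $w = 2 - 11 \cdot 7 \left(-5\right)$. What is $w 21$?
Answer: $8127$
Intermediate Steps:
$w = 387$ ($w = 2 - -385 = 2 + 385 = 387$)
$w 21 = 387 \cdot 21 = 8127$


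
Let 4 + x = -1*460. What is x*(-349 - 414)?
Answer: 354032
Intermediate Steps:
x = -464 (x = -4 - 1*460 = -4 - 460 = -464)
x*(-349 - 414) = -464*(-349 - 414) = -464*(-763) = 354032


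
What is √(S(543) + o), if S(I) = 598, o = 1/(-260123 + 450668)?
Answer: √21711823611495/190545 ≈ 24.454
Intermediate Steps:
o = 1/190545 ≈ 5.2481e-6
√(S(543) + o) = √(598 + 1/190545) = √(113945911/190545) = √21711823611495/190545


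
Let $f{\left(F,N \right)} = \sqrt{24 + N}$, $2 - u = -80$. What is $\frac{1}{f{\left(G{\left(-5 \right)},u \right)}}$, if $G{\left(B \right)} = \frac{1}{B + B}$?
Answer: $\frac{\sqrt{106}}{106} \approx 0.097129$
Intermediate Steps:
$u = 82$ ($u = 2 - -80 = 2 + 80 = 82$)
$G{\left(B \right)} = \frac{1}{2 B}$
$\frac{1}{f{\left(G{\left(-5 \right)},u \right)}} = \frac{1}{\sqrt{24 + 82}} = \frac{1}{\sqrt{106}} = \frac{\sqrt{106}}{106}$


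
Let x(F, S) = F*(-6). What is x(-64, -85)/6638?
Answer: 192/3319 ≈ 0.057849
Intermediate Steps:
x(F, S) = -6*F
x(-64, -85)/6638 = -6*(-64)/6638 = 384*(1/6638) = 192/3319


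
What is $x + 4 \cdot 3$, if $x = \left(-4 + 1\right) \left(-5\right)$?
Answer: $27$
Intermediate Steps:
$x = 15$ ($x = \left(-3\right) \left(-5\right) = 15$)
$x + 4 \cdot 3 = 15 + 4 \cdot 3 = 15 + 12 = 27$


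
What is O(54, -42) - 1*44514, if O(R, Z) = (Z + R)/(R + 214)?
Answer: -2982435/67 ≈ -44514.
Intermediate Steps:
O(R, Z) = (R + Z)/(214 + R)
O(54, -42) - 1*44514 = (54 - 42)/(214 + 54) - 1*44514 = 12/268 - 44514 = (1/268)*12 - 44514 = 3/67 - 44514 = -2982435/67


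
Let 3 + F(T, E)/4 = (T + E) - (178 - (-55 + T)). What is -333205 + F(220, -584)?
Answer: -334725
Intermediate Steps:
F(T, E) = -944 + 4*E + 8*T (F(T, E) = -12 + 4*((T + E) - (178 - (-55 + T))) = -12 + 4*((E + T) - (178 + (55 - T))) = -12 + 4*((E + T) - (233 - T)) = -12 + 4*((E + T) + (-233 + T)) = -12 + 4*(-233 + E + 2*T) = -12 + (-932 + 4*E + 8*T) = -944 + 4*E + 8*T)
-333205 + F(220, -584) = -333205 + (-944 + 4*(-584) + 8*220) = -333205 + (-944 - 2336 + 1760) = -333205 - 1520 = -334725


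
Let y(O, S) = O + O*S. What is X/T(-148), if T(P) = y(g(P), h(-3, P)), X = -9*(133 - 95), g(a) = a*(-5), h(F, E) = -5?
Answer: 171/1480 ≈ 0.11554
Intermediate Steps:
g(a) = -5*a
X = -342 (X = -9*38 = -342)
T(P) = 20*P (T(P) = (-5*P)*(1 - 5) = -5*P*(-4) = 20*P)
X/T(-148) = -342/(20*(-148)) = -342/(-2960) = -342*(-1/2960) = 171/1480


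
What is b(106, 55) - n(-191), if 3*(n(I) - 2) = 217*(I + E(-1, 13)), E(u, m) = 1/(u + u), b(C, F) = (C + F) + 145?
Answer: 84935/6 ≈ 14156.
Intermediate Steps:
b(C, F) = 145 + C + F
E(u, m) = 1/(2*u)
n(I) = -205/6 + 217*I/3 (n(I) = 2 + (217*(I + (1/2)/(-1)))/3 = 2 + (217*(I + (1/2)*(-1)))/3 = 2 + (217*(I - 1/2))/3 = 2 + (217*(-1/2 + I))/3 = 2 + (-217/2 + 217*I)/3 = 2 + (-217/6 + 217*I/3) = -205/6 + 217*I/3)
b(106, 55) - n(-191) = (145 + 106 + 55) - (-205/6 + (217/3)*(-191)) = 306 - (-205/6 - 41447/3) = 306 - 1*(-83099/6) = 306 + 83099/6 = 84935/6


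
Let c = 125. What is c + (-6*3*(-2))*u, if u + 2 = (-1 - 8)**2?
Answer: 2969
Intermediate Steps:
u = 79 (u = -2 + (-1 - 8)**2 = -2 + (-9)**2 = -2 + 81 = 79)
c + (-6*3*(-2))*u = 125 + (-6*3*(-2))*79 = 125 - 18*(-2)*79 = 125 + 36*79 = 125 + 2844 = 2969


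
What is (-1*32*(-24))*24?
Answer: 18432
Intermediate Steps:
(-1*32*(-24))*24 = -32*(-24)*24 = 768*24 = 18432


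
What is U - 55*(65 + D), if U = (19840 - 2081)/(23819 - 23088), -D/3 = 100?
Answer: 220138/17 ≈ 12949.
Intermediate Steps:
D = -300 (D = -3*100 = -300)
U = 413/17 (U = 17759/731 = 17759*(1/731) = 413/17 ≈ 24.294)
U - 55*(65 + D) = 413/17 - 55*(65 - 300) = 413/17 - 55*(-235) = 413/17 - 1*(-12925) = 413/17 + 12925 = 220138/17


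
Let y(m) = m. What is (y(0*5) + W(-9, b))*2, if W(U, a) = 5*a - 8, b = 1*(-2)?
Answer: -36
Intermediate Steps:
b = -2
W(U, a) = -8 + 5*a
(y(0*5) + W(-9, b))*2 = (0*5 + (-8 + 5*(-2)))*2 = (0 + (-8 - 10))*2 = (0 - 18)*2 = -18*2 = -36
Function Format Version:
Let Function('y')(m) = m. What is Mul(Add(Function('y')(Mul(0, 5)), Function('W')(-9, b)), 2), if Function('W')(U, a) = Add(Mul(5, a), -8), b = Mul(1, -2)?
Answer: -36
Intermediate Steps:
b = -2
Function('W')(U, a) = Add(-8, Mul(5, a))
Mul(Add(Function('y')(Mul(0, 5)), Function('W')(-9, b)), 2) = Mul(Add(Mul(0, 5), Add(-8, Mul(5, -2))), 2) = Mul(Add(0, Add(-8, -10)), 2) = Mul(Add(0, -18), 2) = Mul(-18, 2) = -36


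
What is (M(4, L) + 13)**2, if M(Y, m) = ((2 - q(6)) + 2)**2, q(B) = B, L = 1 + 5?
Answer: 289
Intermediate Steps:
L = 6
M(Y, m) = 4 (M(Y, m) = ((2 - 1*6) + 2)**2 = ((2 - 6) + 2)**2 = (-4 + 2)**2 = (-2)**2 = 4)
(M(4, L) + 13)**2 = (4 + 13)**2 = 17**2 = 289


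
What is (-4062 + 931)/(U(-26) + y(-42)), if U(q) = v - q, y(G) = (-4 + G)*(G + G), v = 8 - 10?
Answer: -3131/3888 ≈ -0.80530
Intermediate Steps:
v = -2
y(G) = 2*G*(-4 + G) (y(G) = (-4 + G)*(2*G) = 2*G*(-4 + G))
U(q) = -2 - q
(-4062 + 931)/(U(-26) + y(-42)) = (-4062 + 931)/((-2 - 1*(-26)) + 2*(-42)*(-4 - 42)) = -3131/((-2 + 26) + 2*(-42)*(-46)) = -3131/(24 + 3864) = -3131/3888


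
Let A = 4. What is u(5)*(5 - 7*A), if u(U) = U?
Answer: -115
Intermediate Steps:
u(5)*(5 - 7*A) = 5*(5 - 7*4) = 5*(5 - 28) = 5*(-23) = -115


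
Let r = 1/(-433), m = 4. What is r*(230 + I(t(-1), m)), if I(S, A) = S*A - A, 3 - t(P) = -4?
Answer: -254/433 ≈ -0.58661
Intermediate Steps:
t(P) = 7 (t(P) = 3 - 1*(-4) = 3 + 4 = 7)
r = -1/433 ≈ -0.0023095
I(S, A) = -A + A*S (I(S, A) = A*S - A = -A + A*S)
r*(230 + I(t(-1), m)) = -(230 + 4*(-1 + 7))/433 = -(230 + 4*6)/433 = -(230 + 24)/433 = -1/433*254 = -254/433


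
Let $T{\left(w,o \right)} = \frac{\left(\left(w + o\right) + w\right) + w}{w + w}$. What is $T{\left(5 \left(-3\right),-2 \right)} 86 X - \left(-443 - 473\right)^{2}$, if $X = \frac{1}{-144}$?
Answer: $- \frac{1812362981}{2160} \approx -8.3906 \cdot 10^{5}$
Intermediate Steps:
$T{\left(w,o \right)} = \frac{o + 3 w}{2 w}$ ($T{\left(w,o \right)} = \frac{\left(\left(o + w\right) + w\right) + w}{2 w} = \left(\left(o + 2 w\right) + w\right) \frac{1}{2 w} = \left(o + 3 w\right) \frac{1}{2 w} = \frac{o + 3 w}{2 w}$)
$X = - \frac{1}{144} \approx -0.0069444$
$T{\left(5 \left(-3\right),-2 \right)} 86 X - \left(-443 - 473\right)^{2} = \frac{-2 + 3 \cdot 5 \left(-3\right)}{2 \cdot 5 \left(-3\right)} 86 \left(- \frac{1}{144}\right) - \left(-443 - 473\right)^{2} = \frac{-2 + 3 \left(-15\right)}{2 \left(-15\right)} 86 \left(- \frac{1}{144}\right) - \left(-916\right)^{2} = \frac{1}{2} \left(- \frac{1}{15}\right) \left(-2 - 45\right) 86 \left(- \frac{1}{144}\right) - 839056 = \frac{1}{2} \left(- \frac{1}{15}\right) \left(-47\right) 86 \left(- \frac{1}{144}\right) - 839056 = \frac{47}{30} \cdot 86 \left(- \frac{1}{144}\right) - 839056 = \frac{2021}{15} \left(- \frac{1}{144}\right) - 839056 = - \frac{2021}{2160} - 839056 = - \frac{1812362981}{2160}$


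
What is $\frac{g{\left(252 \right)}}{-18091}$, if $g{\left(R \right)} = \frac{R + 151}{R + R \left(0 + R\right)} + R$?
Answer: $- \frac{16066915}{1153409796} \approx -0.01393$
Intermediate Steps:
$g{\left(R \right)} = R + \frac{151 + R}{R + R^{2}}$ ($g{\left(R \right)} = \frac{151 + R}{R + R R} + R = \frac{151 + R}{R + R^{2}} + R = R + \frac{151 + R}{R + R^{2}}$)
$\frac{g{\left(252 \right)}}{-18091} = \frac{\frac{1}{252} \frac{1}{1 + 252} \left(151 + 252 + 252^{2} + 252^{3}\right)}{-18091} = \frac{151 + 252 + 63504 + 16003008}{252 \cdot 253} \left(- \frac{1}{18091}\right) = \frac{1}{252} \cdot \frac{1}{253} \cdot 16066915 \left(- \frac{1}{18091}\right) = \frac{16066915}{63756} \left(- \frac{1}{18091}\right) = - \frac{16066915}{1153409796}$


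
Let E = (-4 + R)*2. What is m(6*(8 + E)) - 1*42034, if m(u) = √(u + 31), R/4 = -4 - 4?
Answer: -42034 + I*√353 ≈ -42034.0 + 18.788*I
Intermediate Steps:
R = -32 (R = 4*(-4 - 4) = 4*(-8) = -32)
E = -72 (E = (-4 - 32)*2 = -36*2 = -72)
m(u) = √(31 + u)
m(6*(8 + E)) - 1*42034 = √(31 + 6*(8 - 72)) - 1*42034 = √(31 + 6*(-64)) - 42034 = √(31 - 384) - 42034 = √(-353) - 42034 = I*√353 - 42034 = -42034 + I*√353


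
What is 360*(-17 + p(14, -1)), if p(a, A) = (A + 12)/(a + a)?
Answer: -41850/7 ≈ -5978.6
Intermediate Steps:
p(a, A) = (12 + A)/(2*a) (p(a, A) = (12 + A)/((2*a)) = (12 + A)*(1/(2*a)) = (12 + A)/(2*a))
360*(-17 + p(14, -1)) = 360*(-17 + (1/2)*(12 - 1)/14) = 360*(-17 + (1/2)*(1/14)*11) = 360*(-17 + 11/28) = 360*(-465/28) = -41850/7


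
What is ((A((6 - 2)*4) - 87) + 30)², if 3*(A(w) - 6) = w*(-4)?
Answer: 47089/9 ≈ 5232.1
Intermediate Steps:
A(w) = 6 - 4*w/3 (A(w) = 6 + (w*(-4))/3 = 6 + (-4*w)/3 = 6 - 4*w/3)
((A((6 - 2)*4) - 87) + 30)² = (((6 - 4*(6 - 2)*4/3) - 87) + 30)² = (((6 - 16*4/3) - 87) + 30)² = (((6 - 4/3*16) - 87) + 30)² = (((6 - 64/3) - 87) + 30)² = ((-46/3 - 87) + 30)² = (-307/3 + 30)² = (-217/3)² = 47089/9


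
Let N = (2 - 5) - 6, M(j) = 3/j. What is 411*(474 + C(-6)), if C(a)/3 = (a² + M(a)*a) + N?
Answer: 231804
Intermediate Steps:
N = -9 (N = -3 - 6 = -9)
C(a) = -18 + 3*a² (C(a) = 3*((a² + (3/a)*a) - 9) = 3*((a² + 3) - 9) = 3*((3 + a²) - 9) = 3*(-6 + a²) = -18 + 3*a²)
411*(474 + C(-6)) = 411*(474 + (-18 + 3*(-6)²)) = 411*(474 + (-18 + 3*36)) = 411*(474 + (-18 + 108)) = 411*(474 + 90) = 411*564 = 231804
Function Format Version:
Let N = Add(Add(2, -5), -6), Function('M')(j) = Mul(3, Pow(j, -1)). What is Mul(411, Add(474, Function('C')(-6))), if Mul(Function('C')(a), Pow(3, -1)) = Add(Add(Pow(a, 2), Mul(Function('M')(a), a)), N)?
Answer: 231804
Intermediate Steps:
N = -9 (N = Add(-3, -6) = -9)
Function('C')(a) = Add(-18, Mul(3, Pow(a, 2))) (Function('C')(a) = Mul(3, Add(Add(Pow(a, 2), Mul(Mul(3, Pow(a, -1)), a)), -9)) = Mul(3, Add(Add(Pow(a, 2), 3), -9)) = Mul(3, Add(Add(3, Pow(a, 2)), -9)) = Mul(3, Add(-6, Pow(a, 2))) = Add(-18, Mul(3, Pow(a, 2))))
Mul(411, Add(474, Function('C')(-6))) = Mul(411, Add(474, Add(-18, Mul(3, Pow(-6, 2))))) = Mul(411, Add(474, Add(-18, Mul(3, 36)))) = Mul(411, Add(474, Add(-18, 108))) = Mul(411, Add(474, 90)) = Mul(411, 564) = 231804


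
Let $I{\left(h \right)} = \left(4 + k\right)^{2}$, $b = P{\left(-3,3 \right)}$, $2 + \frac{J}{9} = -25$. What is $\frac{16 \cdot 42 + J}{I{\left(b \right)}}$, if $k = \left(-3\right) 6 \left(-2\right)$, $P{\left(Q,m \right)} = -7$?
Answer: $\frac{429}{1600} \approx 0.26813$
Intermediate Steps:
$J = -243$ ($J = -18 + 9 \left(-25\right) = -18 - 225 = -243$)
$k = 36$ ($k = \left(-18\right) \left(-2\right) = 36$)
$b = -7$
$I{\left(h \right)} = 1600$ ($I{\left(h \right)} = \left(4 + 36\right)^{2} = 40^{2} = 1600$)
$\frac{16 \cdot 42 + J}{I{\left(b \right)}} = \frac{16 \cdot 42 - 243}{1600} = \left(672 - 243\right) \frac{1}{1600} = 429 \cdot \frac{1}{1600} = \frac{429}{1600}$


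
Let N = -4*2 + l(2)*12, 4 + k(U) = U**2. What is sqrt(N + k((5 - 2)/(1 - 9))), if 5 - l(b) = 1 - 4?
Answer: sqrt(5385)/8 ≈ 9.1728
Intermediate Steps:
l(b) = 8 (l(b) = 5 - (1 - 4) = 5 - 1*(-3) = 5 + 3 = 8)
k(U) = -4 + U**2
N = 88 (N = -4*2 + 8*12 = -8 + 96 = 88)
sqrt(N + k((5 - 2)/(1 - 9))) = sqrt(88 + (-4 + ((5 - 2)/(1 - 9))**2)) = sqrt(88 + (-4 + (3/(-8))**2)) = sqrt(88 + (-4 + (3*(-1/8))**2)) = sqrt(88 + (-4 + (-3/8)**2)) = sqrt(88 + (-4 + 9/64)) = sqrt(88 - 247/64) = sqrt(5385/64) = sqrt(5385)/8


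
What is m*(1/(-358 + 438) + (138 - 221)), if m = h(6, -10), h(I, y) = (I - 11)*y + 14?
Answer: -26556/5 ≈ -5311.2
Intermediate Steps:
h(I, y) = 14 + y*(-11 + I) (h(I, y) = (-11 + I)*y + 14 = y*(-11 + I) + 14 = 14 + y*(-11 + I))
m = 64 (m = 14 - 11*(-10) + 6*(-10) = 14 + 110 - 60 = 64)
m*(1/(-358 + 438) + (138 - 221)) = 64*(1/(-358 + 438) + (138 - 221)) = 64*(1/80 - 83) = 64*(-6639/80) = -26556/5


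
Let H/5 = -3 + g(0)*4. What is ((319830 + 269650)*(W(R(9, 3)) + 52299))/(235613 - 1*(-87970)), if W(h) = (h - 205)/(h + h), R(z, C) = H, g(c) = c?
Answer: 92500612120/970749 ≈ 95288.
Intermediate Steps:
H = -15 (H = 5*(-3 + 0*4) = 5*(-3 + 0) = 5*(-3) = -15)
R(z, C) = -15
W(h) = (-205 + h)/(2*h) (W(h) = (-205 + h)/((2*h)) = (-205 + h)*(1/(2*h)) = (-205 + h)/(2*h))
((319830 + 269650)*(W(R(9, 3)) + 52299))/(235613 - 1*(-87970)) = ((319830 + 269650)*((½)*(-205 - 15)/(-15) + 52299))/(235613 - 1*(-87970)) = (589480*((½)*(-1/15)*(-220) + 52299))/(235613 + 87970) = (589480*(22/3 + 52299))/323583 = (589480*(156919/3))*(1/323583) = (92500612120/3)*(1/323583) = 92500612120/970749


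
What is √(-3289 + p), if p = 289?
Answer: 10*I*√30 ≈ 54.772*I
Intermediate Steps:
√(-3289 + p) = √(-3289 + 289) = √(-3000) = 10*I*√30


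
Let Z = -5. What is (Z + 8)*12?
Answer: 36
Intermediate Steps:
(Z + 8)*12 = (-5 + 8)*12 = 3*12 = 36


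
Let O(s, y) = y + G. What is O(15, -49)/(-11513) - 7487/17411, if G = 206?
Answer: -88931358/200452843 ≈ -0.44365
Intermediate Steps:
O(s, y) = 206 + y (O(s, y) = y + 206 = 206 + y)
O(15, -49)/(-11513) - 7487/17411 = (206 - 49)/(-11513) - 7487/17411 = 157*(-1/11513) - 7487*1/17411 = -157/11513 - 7487/17411 = -88931358/200452843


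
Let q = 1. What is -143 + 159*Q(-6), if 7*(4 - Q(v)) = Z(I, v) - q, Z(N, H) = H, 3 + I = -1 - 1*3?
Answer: 652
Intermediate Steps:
I = -7 (I = -3 + (-1 - 1*3) = -3 + (-1 - 3) = -3 - 4 = -7)
Q(v) = 29/7 - v/7 (Q(v) = 4 - (v - 1*1)/7 = 4 - (v - 1)/7 = 4 - (-1 + v)/7 = 4 + (⅐ - v/7) = 29/7 - v/7)
-143 + 159*Q(-6) = -143 + 159*(29/7 - ⅐*(-6)) = -143 + 159*(29/7 + 6/7) = -143 + 159*5 = -143 + 795 = 652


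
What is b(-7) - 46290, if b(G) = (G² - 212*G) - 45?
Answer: -44802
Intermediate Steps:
b(G) = -45 + G² - 212*G
b(-7) - 46290 = (-45 + (-7)² - 212*(-7)) - 46290 = (-45 + 49 + 1484) - 46290 = 1488 - 46290 = -44802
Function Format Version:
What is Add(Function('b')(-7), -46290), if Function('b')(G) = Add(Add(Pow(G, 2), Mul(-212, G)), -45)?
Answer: -44802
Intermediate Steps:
Function('b')(G) = Add(-45, Pow(G, 2), Mul(-212, G))
Add(Function('b')(-7), -46290) = Add(Add(-45, Pow(-7, 2), Mul(-212, -7)), -46290) = Add(Add(-45, 49, 1484), -46290) = Add(1488, -46290) = -44802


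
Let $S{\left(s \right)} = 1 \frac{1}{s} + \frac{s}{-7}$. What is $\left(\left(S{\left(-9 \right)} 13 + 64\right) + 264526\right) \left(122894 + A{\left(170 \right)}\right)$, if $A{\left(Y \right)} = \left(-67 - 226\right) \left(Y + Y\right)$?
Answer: $\frac{43108961352}{7} \approx 6.1584 \cdot 10^{9}$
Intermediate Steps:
$S{\left(s \right)} = \frac{1}{s} - \frac{s}{7}$ ($S{\left(s \right)} = \frac{1}{s} + s \left(- \frac{1}{7}\right) = \frac{1}{s} - \frac{s}{7}$)
$A{\left(Y \right)} = - 586 Y$ ($A{\left(Y \right)} = - 293 \cdot 2 Y = - 586 Y$)
$\left(\left(S{\left(-9 \right)} 13 + 64\right) + 264526\right) \left(122894 + A{\left(170 \right)}\right) = \left(\left(\left(\frac{1}{-9} - - \frac{9}{7}\right) 13 + 64\right) + 264526\right) \left(122894 - 99620\right) = \left(\left(\left(- \frac{1}{9} + \frac{9}{7}\right) 13 + 64\right) + 264526\right) \left(122894 - 99620\right) = \left(\left(\frac{74}{63} \cdot 13 + 64\right) + 264526\right) 23274 = \left(\left(\frac{962}{63} + 64\right) + 264526\right) 23274 = \left(\frac{4994}{63} + 264526\right) 23274 = \frac{16670132}{63} \cdot 23274 = \frac{43108961352}{7}$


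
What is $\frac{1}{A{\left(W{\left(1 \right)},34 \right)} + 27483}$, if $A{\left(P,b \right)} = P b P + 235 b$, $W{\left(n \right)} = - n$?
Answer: $\frac{1}{35507} \approx 2.8163 \cdot 10^{-5}$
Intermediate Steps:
$A{\left(P,b \right)} = 235 b + b P^{2}$ ($A{\left(P,b \right)} = b P^{2} + 235 b = 235 b + b P^{2}$)
$\frac{1}{A{\left(W{\left(1 \right)},34 \right)} + 27483} = \frac{1}{34 \left(235 + \left(\left(-1\right) 1\right)^{2}\right) + 27483} = \frac{1}{34 \left(235 + \left(-1\right)^{2}\right) + 27483} = \frac{1}{34 \left(235 + 1\right) + 27483} = \frac{1}{34 \cdot 236 + 27483} = \frac{1}{8024 + 27483} = \frac{1}{35507}$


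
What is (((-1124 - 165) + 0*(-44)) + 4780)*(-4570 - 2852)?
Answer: -25910202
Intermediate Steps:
(((-1124 - 165) + 0*(-44)) + 4780)*(-4570 - 2852) = ((-1289 + 0) + 4780)*(-7422) = (-1289 + 4780)*(-7422) = 3491*(-7422) = -25910202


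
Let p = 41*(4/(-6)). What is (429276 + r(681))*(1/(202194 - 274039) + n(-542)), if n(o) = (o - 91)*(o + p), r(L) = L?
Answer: 11132479260108063/71845 ≈ 1.5495e+11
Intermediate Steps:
p = -82/3 (p = 41*(4*(-⅙)) = 41*(-⅔) = -82/3 ≈ -27.333)
n(o) = (-91 + o)*(-82/3 + o) (n(o) = (o - 91)*(o - 82/3) = (-91 + o)*(-82/3 + o))
(429276 + r(681))*(1/(202194 - 274039) + n(-542)) = (429276 + 681)*(1/(202194 - 274039) + (7462/3 + (-542)² - 355/3*(-542))) = 429957*(1/(-71845) + (7462/3 + 293764 + 192410/3)) = 429957*(-1/71845 + 360388) = 429957*(25892075859/71845) = 11132479260108063/71845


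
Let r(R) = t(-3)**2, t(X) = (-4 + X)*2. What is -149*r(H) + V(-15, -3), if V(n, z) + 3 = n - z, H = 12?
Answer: -29219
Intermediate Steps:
t(X) = -8 + 2*X
V(n, z) = -3 + n - z (V(n, z) = -3 + (n - z) = -3 + n - z)
r(R) = 196 (r(R) = (-8 + 2*(-3))**2 = (-8 - 6)**2 = (-14)**2 = 196)
-149*r(H) + V(-15, -3) = -149*196 + (-3 - 15 - 1*(-3)) = -29204 + (-3 - 15 + 3) = -29204 - 15 = -29219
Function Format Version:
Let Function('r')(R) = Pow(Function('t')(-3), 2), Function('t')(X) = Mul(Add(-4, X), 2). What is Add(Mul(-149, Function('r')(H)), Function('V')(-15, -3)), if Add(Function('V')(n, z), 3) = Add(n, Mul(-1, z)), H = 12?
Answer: -29219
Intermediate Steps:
Function('t')(X) = Add(-8, Mul(2, X))
Function('V')(n, z) = Add(-3, n, Mul(-1, z)) (Function('V')(n, z) = Add(-3, Add(n, Mul(-1, z))) = Add(-3, n, Mul(-1, z)))
Function('r')(R) = 196 (Function('r')(R) = Pow(Add(-8, Mul(2, -3)), 2) = Pow(Add(-8, -6), 2) = Pow(-14, 2) = 196)
Add(Mul(-149, Function('r')(H)), Function('V')(-15, -3)) = Add(Mul(-149, 196), Add(-3, -15, Mul(-1, -3))) = Add(-29204, Add(-3, -15, 3)) = Add(-29204, -15) = -29219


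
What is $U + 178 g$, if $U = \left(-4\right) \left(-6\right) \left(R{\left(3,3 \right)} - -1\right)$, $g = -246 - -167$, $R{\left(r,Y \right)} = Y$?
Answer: $-13966$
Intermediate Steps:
$g = -79$ ($g = -246 + 167 = -79$)
$U = 96$ ($U = \left(-4\right) \left(-6\right) \left(3 - -1\right) = 24 \left(3 + 1\right) = 24 \cdot 4 = 96$)
$U + 178 g = 96 + 178 \left(-79\right) = 96 - 14062 = -13966$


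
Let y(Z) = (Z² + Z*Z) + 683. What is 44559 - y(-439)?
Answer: -341566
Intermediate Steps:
y(Z) = 683 + 2*Z² (y(Z) = (Z² + Z²) + 683 = 2*Z² + 683 = 683 + 2*Z²)
44559 - y(-439) = 44559 - (683 + 2*(-439)²) = 44559 - (683 + 2*192721) = 44559 - (683 + 385442) = 44559 - 1*386125 = 44559 - 386125 = -341566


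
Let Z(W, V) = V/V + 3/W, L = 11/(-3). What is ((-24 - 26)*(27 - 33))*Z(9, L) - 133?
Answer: 267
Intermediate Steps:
L = -11/3 (L = 11*(-⅓) = -11/3 ≈ -3.6667)
Z(W, V) = 1 + 3/W
((-24 - 26)*(27 - 33))*Z(9, L) - 133 = ((-24 - 26)*(27 - 33))*((3 + 9)/9) - 133 = (-50*(-6))*((⅑)*12) - 133 = 300*(4/3) - 133 = 400 - 133 = 267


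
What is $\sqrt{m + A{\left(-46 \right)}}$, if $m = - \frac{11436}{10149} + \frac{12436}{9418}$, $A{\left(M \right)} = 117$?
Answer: $\frac{3 \sqrt{39566462555}}{55123} \approx 10.826$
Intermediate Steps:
$m = \frac{10674}{55123}$ ($m = \left(-11436\right) \frac{1}{10149} + 12436 \cdot \frac{1}{9418} = - \frac{3812}{3383} + \frac{6218}{4709} = \frac{10674}{55123} \approx 0.19364$)
$\sqrt{m + A{\left(-46 \right)}} = \sqrt{\frac{10674}{55123} + 117} = \sqrt{\frac{6460065}{55123}} = \frac{3 \sqrt{39566462555}}{55123}$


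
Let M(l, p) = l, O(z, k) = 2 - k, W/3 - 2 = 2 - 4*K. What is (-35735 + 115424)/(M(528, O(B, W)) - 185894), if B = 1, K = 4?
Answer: -79689/185366 ≈ -0.42990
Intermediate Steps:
W = -36 (W = 6 + 3*(2 - 4*4) = 6 + 3*(2 - 16) = 6 + 3*(-14) = 6 - 42 = -36)
(-35735 + 115424)/(M(528, O(B, W)) - 185894) = (-35735 + 115424)/(528 - 185894) = 79689/(-185366) = 79689*(-1/185366) = -79689/185366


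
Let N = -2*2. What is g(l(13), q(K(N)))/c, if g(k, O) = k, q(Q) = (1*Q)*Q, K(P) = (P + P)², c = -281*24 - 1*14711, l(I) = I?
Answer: -13/21455 ≈ -0.00060592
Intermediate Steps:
c = -21455 (c = -6744 - 14711 = -21455)
N = -4
K(P) = 4*P² (K(P) = (2*P)² = 4*P²)
q(Q) = Q² (q(Q) = Q*Q = Q²)
g(l(13), q(K(N)))/c = 13/(-21455) = 13*(-1/21455) = -13/21455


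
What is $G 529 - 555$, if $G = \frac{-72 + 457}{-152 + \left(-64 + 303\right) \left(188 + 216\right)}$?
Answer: $- \frac{692215}{1252} \approx -552.89$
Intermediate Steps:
$G = \frac{5}{1252}$ ($G = \frac{385}{-152 + 239 \cdot 404} = \frac{385}{-152 + 96556} = \frac{385}{96404} = 385 \cdot \frac{1}{96404} = \frac{5}{1252} \approx 0.0039936$)
$G 529 - 555 = \frac{5}{1252} \cdot 529 - 555 = \frac{2645}{1252} - 555 = - \frac{692215}{1252}$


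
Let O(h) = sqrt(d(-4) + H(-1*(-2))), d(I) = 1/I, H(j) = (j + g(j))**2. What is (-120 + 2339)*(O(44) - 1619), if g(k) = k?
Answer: -3592561 + 6657*sqrt(7)/2 ≈ -3.5838e+6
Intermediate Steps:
H(j) = 4*j**2 (H(j) = (j + j)**2 = (2*j)**2 = 4*j**2)
d(I) = 1/I
O(h) = 3*sqrt(7)/2 (O(h) = sqrt(1/(-4) + 4*(-1*(-2))**2) = sqrt(-1/4 + 4*2**2) = sqrt(-1/4 + 4*4) = sqrt(-1/4 + 16) = sqrt(63/4) = 3*sqrt(7)/2)
(-120 + 2339)*(O(44) - 1619) = (-120 + 2339)*(3*sqrt(7)/2 - 1619) = 2219*(-1619 + 3*sqrt(7)/2) = -3592561 + 6657*sqrt(7)/2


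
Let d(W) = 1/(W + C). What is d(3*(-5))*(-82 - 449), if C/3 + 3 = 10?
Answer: -177/2 ≈ -88.500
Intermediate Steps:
C = 21 (C = -9 + 3*10 = -9 + 30 = 21)
d(W) = 1/(21 + W) (d(W) = 1/(W + 21) = 1/(21 + W))
d(3*(-5))*(-82 - 449) = (-82 - 449)/(21 + 3*(-5)) = -531/(21 - 15) = -531/6 = (⅙)*(-531) = -177/2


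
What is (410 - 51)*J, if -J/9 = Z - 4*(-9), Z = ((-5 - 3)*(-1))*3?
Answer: -193860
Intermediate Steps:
Z = 24 (Z = -8*(-1)*3 = 8*3 = 24)
J = -540 (J = -9*(24 - 4*(-9)) = -9*(24 + 36) = -9*60 = -540)
(410 - 51)*J = (410 - 51)*(-540) = 359*(-540) = -193860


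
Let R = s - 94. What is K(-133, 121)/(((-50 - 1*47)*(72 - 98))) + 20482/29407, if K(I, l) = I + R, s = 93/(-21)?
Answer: 22424992/37082227 ≈ 0.60474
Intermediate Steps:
s = -31/7 (s = 93*(-1/21) = -31/7 ≈ -4.4286)
R = -689/7 (R = -31/7 - 94 = -689/7 ≈ -98.429)
K(I, l) = -689/7 + I (K(I, l) = I - 689/7 = -689/7 + I)
K(-133, 121)/(((-50 - 1*47)*(72 - 98))) + 20482/29407 = (-689/7 - 133)/(((-50 - 1*47)*(72 - 98))) + 20482/29407 = -1620*(-1/(26*(-50 - 47)))/7 + 20482*(1/29407) = -1620/(7*((-97*(-26)))) + 2926/4201 = -1620/7/2522 + 2926/4201 = -1620/7*1/2522 + 2926/4201 = -810/8827 + 2926/4201 = 22424992/37082227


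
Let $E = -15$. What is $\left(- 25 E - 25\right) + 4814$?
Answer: $5164$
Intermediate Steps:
$\left(- 25 E - 25\right) + 4814 = \left(\left(-25\right) \left(-15\right) - 25\right) + 4814 = \left(375 - 25\right) + 4814 = 350 + 4814 = 5164$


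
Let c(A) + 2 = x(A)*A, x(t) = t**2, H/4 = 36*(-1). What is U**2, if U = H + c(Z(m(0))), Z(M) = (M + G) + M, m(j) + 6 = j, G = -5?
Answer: 25593481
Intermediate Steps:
H = -144 (H = 4*(36*(-1)) = 4*(-36) = -144)
m(j) = -6 + j
Z(M) = -5 + 2*M (Z(M) = (M - 5) + M = (-5 + M) + M = -5 + 2*M)
c(A) = -2 + A**3 (c(A) = -2 + A**2*A = -2 + A**3)
U = -5059 (U = -144 + (-2 + (-5 + 2*(-6 + 0))**3) = -144 + (-2 + (-5 + 2*(-6))**3) = -144 + (-2 + (-5 - 12)**3) = -144 + (-2 + (-17)**3) = -144 + (-2 - 4913) = -144 - 4915 = -5059)
U**2 = (-5059)**2 = 25593481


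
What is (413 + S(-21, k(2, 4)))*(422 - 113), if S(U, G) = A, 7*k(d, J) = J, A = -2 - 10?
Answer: 123909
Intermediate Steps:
A = -12
k(d, J) = J/7
S(U, G) = -12
(413 + S(-21, k(2, 4)))*(422 - 113) = (413 - 12)*(422 - 113) = 401*309 = 123909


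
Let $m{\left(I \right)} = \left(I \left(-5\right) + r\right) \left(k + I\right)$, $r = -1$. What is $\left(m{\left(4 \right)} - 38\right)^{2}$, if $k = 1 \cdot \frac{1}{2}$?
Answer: $\frac{70225}{4} \approx 17556.0$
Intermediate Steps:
$k = \frac{1}{2}$ ($k = 1 \cdot \frac{1}{2} = \frac{1}{2} \approx 0.5$)
$m{\left(I \right)} = \left(\frac{1}{2} + I\right) \left(-1 - 5 I\right)$ ($m{\left(I \right)} = \left(I \left(-5\right) - 1\right) \left(\frac{1}{2} + I\right) = \left(- 5 I - 1\right) \left(\frac{1}{2} + I\right) = \left(-1 - 5 I\right) \left(\frac{1}{2} + I\right) = \left(\frac{1}{2} + I\right) \left(-1 - 5 I\right)$)
$\left(m{\left(4 \right)} - 38\right)^{2} = \left(\left(- \frac{1}{2} - 5 \cdot 4^{2} - 14\right) - 38\right)^{2} = \left(\left(- \frac{1}{2} - 80 - 14\right) - 38\right)^{2} = \left(- \frac{189}{2} - 38\right)^{2} = \left(- \frac{265}{2}\right)^{2} = \frac{70225}{4}$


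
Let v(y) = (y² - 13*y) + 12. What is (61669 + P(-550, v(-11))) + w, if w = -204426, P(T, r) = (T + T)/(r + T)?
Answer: -19557159/137 ≈ -1.4275e+5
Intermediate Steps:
v(y) = 12 + y² - 13*y
P(T, r) = 2*T/(T + r) (P(T, r) = (2*T)/(T + r) = 2*T/(T + r))
(61669 + P(-550, v(-11))) + w = (61669 + 2*(-550)/(-550 + (12 + (-11)² - 13*(-11)))) - 204426 = (61669 + 2*(-550)/(-550 + (12 + 121 + 143))) - 204426 = (61669 + 2*(-550)/(-550 + 276)) - 204426 = (61669 + 2*(-550)/(-274)) - 204426 = (61669 + 2*(-550)*(-1/274)) - 204426 = (61669 + 550/137) - 204426 = 8449203/137 - 204426 = -19557159/137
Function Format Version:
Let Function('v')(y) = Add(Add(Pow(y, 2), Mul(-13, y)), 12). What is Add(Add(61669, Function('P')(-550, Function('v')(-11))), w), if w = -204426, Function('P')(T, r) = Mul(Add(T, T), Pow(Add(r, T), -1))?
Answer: Rational(-19557159, 137) ≈ -1.4275e+5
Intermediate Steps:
Function('v')(y) = Add(12, Pow(y, 2), Mul(-13, y))
Function('P')(T, r) = Mul(2, T, Pow(Add(T, r), -1)) (Function('P')(T, r) = Mul(Mul(2, T), Pow(Add(T, r), -1)) = Mul(2, T, Pow(Add(T, r), -1)))
Add(Add(61669, Function('P')(-550, Function('v')(-11))), w) = Add(Add(61669, Mul(2, -550, Pow(Add(-550, Add(12, Pow(-11, 2), Mul(-13, -11))), -1))), -204426) = Add(Add(61669, Mul(2, -550, Pow(Add(-550, Add(12, 121, 143)), -1))), -204426) = Add(Add(61669, Mul(2, -550, Pow(Add(-550, 276), -1))), -204426) = Add(Add(61669, Mul(2, -550, Pow(-274, -1))), -204426) = Add(Add(61669, Mul(2, -550, Rational(-1, 274))), -204426) = Add(Add(61669, Rational(550, 137)), -204426) = Add(Rational(8449203, 137), -204426) = Rational(-19557159, 137)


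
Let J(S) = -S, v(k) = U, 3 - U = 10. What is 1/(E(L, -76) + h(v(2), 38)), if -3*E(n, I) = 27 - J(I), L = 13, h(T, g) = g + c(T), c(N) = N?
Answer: 3/142 ≈ 0.021127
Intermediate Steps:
U = -7 (U = 3 - 1*10 = 3 - 10 = -7)
v(k) = -7
h(T, g) = T + g (h(T, g) = g + T = T + g)
E(n, I) = -9 - I/3 (E(n, I) = -(27 - (-1)*I)/3 = -(27 + I)/3 = -9 - I/3)
1/(E(L, -76) + h(v(2), 38)) = 1/((-9 - ⅓*(-76)) + (-7 + 38)) = 1/((-9 + 76/3) + 31) = 1/(49/3 + 31) = 1/(142/3) = 3/142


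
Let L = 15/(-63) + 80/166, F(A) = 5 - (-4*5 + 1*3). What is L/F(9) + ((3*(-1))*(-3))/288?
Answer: 25973/613536 ≈ 0.042333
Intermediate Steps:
F(A) = 22 (F(A) = 5 - (-20 + 3) = 5 - 1*(-17) = 5 + 17 = 22)
L = 425/1743 (L = 15*(-1/63) + 80*(1/166) = -5/21 + 40/83 = 425/1743 ≈ 0.24383)
L/F(9) + ((3*(-1))*(-3))/288 = (425/1743)/22 + ((3*(-1))*(-3))/288 = (425/1743)*(1/22) - 3*(-3)*(1/288) = 425/38346 + 9*(1/288) = 425/38346 + 1/32 = 25973/613536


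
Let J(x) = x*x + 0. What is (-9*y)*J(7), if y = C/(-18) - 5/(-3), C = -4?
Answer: -833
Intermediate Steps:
J(x) = x² (J(x) = x² + 0 = x²)
y = 17/9 (y = -4/(-18) - 5/(-3) = -4*(-1/18) - 5*(-⅓) = 2/9 + 5/3 = 17/9 ≈ 1.8889)
(-9*y)*J(7) = -9*17/9*7² = -17*49 = -833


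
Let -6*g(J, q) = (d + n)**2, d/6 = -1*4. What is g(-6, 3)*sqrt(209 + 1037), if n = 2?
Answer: -242*sqrt(1246)/3 ≈ -2847.4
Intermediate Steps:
d = -24 (d = 6*(-1*4) = 6*(-4) = -24)
g(J, q) = -242/3 (g(J, q) = -(-24 + 2)**2/6 = -1/6*(-22)**2 = -1/6*484 = -242/3)
g(-6, 3)*sqrt(209 + 1037) = -242*sqrt(209 + 1037)/3 = -242*sqrt(1246)/3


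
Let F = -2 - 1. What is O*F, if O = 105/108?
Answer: -35/12 ≈ -2.9167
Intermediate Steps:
O = 35/36 (O = 105*(1/108) = 35/36 ≈ 0.97222)
F = -3
O*F = (35/36)*(-3) = -35/12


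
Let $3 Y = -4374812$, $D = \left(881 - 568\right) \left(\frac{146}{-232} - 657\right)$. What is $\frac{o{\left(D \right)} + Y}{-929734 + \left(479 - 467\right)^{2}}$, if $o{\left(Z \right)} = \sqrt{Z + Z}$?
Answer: $\frac{2187406}{1394385} - \frac{i \sqrt{1384877890}}{53916220} \approx 1.5687 - 0.00069022 i$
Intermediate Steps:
$D = - \frac{23877205}{116}$ ($D = 313 \left(146 \left(- \frac{1}{232}\right) - 657\right) = 313 \left(- \frac{73}{116} - 657\right) = 313 \left(- \frac{76285}{116}\right) = - \frac{23877205}{116} \approx -2.0584 \cdot 10^{5}$)
$Y = - \frac{4374812}{3}$ ($Y = \frac{1}{3} \left(-4374812\right) = - \frac{4374812}{3} \approx -1.4583 \cdot 10^{6}$)
$o{\left(Z \right)} = \sqrt{2} \sqrt{Z}$ ($o{\left(Z \right)} = \sqrt{2 Z} = \sqrt{2} \sqrt{Z}$)
$\frac{o{\left(D \right)} + Y}{-929734 + \left(479 - 467\right)^{2}} = \frac{\sqrt{2} \sqrt{- \frac{23877205}{116}} - \frac{4374812}{3}}{-929734 + \left(479 - 467\right)^{2}} = \frac{\sqrt{2} \frac{i \sqrt{692438945}}{58} - \frac{4374812}{3}}{-929734 + 12^{2}} = \frac{\frac{i \sqrt{1384877890}}{58} - \frac{4374812}{3}}{-929734 + 144} = \frac{- \frac{4374812}{3} + \frac{i \sqrt{1384877890}}{58}}{-929590} = \left(- \frac{4374812}{3} + \frac{i \sqrt{1384877890}}{58}\right) \left(- \frac{1}{929590}\right) = \frac{2187406}{1394385} - \frac{i \sqrt{1384877890}}{53916220}$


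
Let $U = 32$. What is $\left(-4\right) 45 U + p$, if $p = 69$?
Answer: $-5691$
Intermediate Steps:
$\left(-4\right) 45 U + p = \left(-4\right) 45 \cdot 32 + 69 = \left(-180\right) 32 + 69 = -5760 + 69 = -5691$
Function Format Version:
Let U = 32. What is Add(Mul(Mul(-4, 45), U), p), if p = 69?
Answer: -5691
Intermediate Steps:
Add(Mul(Mul(-4, 45), U), p) = Add(Mul(Mul(-4, 45), 32), 69) = Add(Mul(-180, 32), 69) = Add(-5760, 69) = -5691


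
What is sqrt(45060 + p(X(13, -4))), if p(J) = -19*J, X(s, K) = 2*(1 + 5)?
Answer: 4*sqrt(2802) ≈ 211.74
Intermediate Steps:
X(s, K) = 12 (X(s, K) = 2*6 = 12)
sqrt(45060 + p(X(13, -4))) = sqrt(45060 - 19*12) = sqrt(45060 - 228) = sqrt(44832) = 4*sqrt(2802)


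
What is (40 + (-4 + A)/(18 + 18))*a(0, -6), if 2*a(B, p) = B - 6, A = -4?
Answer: -358/3 ≈ -119.33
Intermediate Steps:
a(B, p) = -3 + B/2 (a(B, p) = (B - 6)/2 = (-6 + B)/2 = -3 + B/2)
(40 + (-4 + A)/(18 + 18))*a(0, -6) = (40 + (-4 - 4)/(18 + 18))*(-3 + (½)*0) = (40 - 8/36)*(-3 + 0) = (40 - 8*1/36)*(-3) = (40 - 2/9)*(-3) = (358/9)*(-3) = -358/3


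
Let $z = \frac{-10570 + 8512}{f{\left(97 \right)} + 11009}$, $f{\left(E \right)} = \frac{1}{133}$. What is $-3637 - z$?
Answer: $- \frac{887502402}{244033} \approx -3636.8$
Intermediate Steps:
$f{\left(E \right)} = \frac{1}{133}$
$z = - \frac{45619}{244033}$ ($z = \frac{-10570 + 8512}{\frac{1}{133} + 11009} = - \frac{2058}{\frac{1464198}{133}} = \left(-2058\right) \frac{133}{1464198} = - \frac{45619}{244033} \approx -0.18694$)
$-3637 - z = -3637 - - \frac{45619}{244033} = -3637 + \frac{45619}{244033} = - \frac{887502402}{244033}$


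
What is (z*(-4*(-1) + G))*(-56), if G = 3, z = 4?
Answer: -1568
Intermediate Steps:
(z*(-4*(-1) + G))*(-56) = (4*(-4*(-1) + 3))*(-56) = (4*(4 + 3))*(-56) = (4*7)*(-56) = 28*(-56) = -1568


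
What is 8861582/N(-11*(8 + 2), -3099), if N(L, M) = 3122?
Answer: 4430791/1561 ≈ 2838.4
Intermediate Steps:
8861582/N(-11*(8 + 2), -3099) = 8861582/3122 = 8861582*(1/3122) = 4430791/1561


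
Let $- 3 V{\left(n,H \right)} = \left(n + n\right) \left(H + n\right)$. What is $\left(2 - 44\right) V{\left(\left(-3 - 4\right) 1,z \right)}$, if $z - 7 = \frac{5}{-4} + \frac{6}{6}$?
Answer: $49$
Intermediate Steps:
$z = \frac{27}{4}$ ($z = 7 + \left(\frac{5}{-4} + \frac{6}{6}\right) = 7 + \left(5 \left(- \frac{1}{4}\right) + 6 \cdot \frac{1}{6}\right) = 7 + \left(- \frac{5}{4} + 1\right) = 7 - \frac{1}{4} = \frac{27}{4} \approx 6.75$)
$V{\left(n,H \right)} = - \frac{2 n \left(H + n\right)}{3}$ ($V{\left(n,H \right)} = - \frac{\left(n + n\right) \left(H + n\right)}{3} = - \frac{2 n \left(H + n\right)}{3}$)
$\left(2 - 44\right) V{\left(\left(-3 - 4\right) 1,z \right)} = \left(2 - 44\right) \left(- \frac{2 \left(-3 - 4\right) 1 \left(\frac{27}{4} + \left(-3 - 4\right) 1\right)}{3}\right) = - 42 \left(- \frac{2 \left(\left(-7\right) 1\right) \left(\frac{27}{4} - 7\right)}{3}\right) = - 42 \left(\left(- \frac{2}{3}\right) \left(-7\right) \left(\frac{27}{4} - 7\right)\right) = - 42 \left(\left(- \frac{2}{3}\right) \left(-7\right) \left(- \frac{1}{4}\right)\right) = \left(-42\right) \left(- \frac{7}{6}\right) = 49$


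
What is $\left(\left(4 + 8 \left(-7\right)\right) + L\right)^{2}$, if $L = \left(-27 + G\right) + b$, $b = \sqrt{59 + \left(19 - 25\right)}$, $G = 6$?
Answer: $\left(73 - \sqrt{53}\right)^{2} \approx 4319.1$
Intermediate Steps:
$b = \sqrt{53}$ ($b = \sqrt{59 + \left(19 - 25\right)} = \sqrt{59 - 6} = \sqrt{53} \approx 7.2801$)
$L = -21 + \sqrt{53}$ ($L = \left(-27 + 6\right) + \sqrt{53} = -21 + \sqrt{53} \approx -13.72$)
$\left(\left(4 + 8 \left(-7\right)\right) + L\right)^{2} = \left(\left(4 + 8 \left(-7\right)\right) - \left(21 - \sqrt{53}\right)\right)^{2} = \left(\left(4 - 56\right) - \left(21 - \sqrt{53}\right)\right)^{2} = \left(-52 - \left(21 - \sqrt{53}\right)\right)^{2} = \left(-73 + \sqrt{53}\right)^{2}$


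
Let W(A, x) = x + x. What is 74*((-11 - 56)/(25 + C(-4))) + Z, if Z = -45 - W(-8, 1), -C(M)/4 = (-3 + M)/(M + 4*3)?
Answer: -12595/57 ≈ -220.96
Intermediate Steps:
W(A, x) = 2*x
C(M) = -4*(-3 + M)/(12 + M) (C(M) = -4*(-3 + M)/(M + 4*3) = -4*(-3 + M)/(M + 12) = -4*(-3 + M)/(12 + M))
Z = -47 (Z = -45 - 2 = -47)
74*((-11 - 56)/(25 + C(-4))) + Z = 74*((-11 - 56)/(25 + 4*(3 - 1*(-4))/(12 - 4))) - 47 = 74*(-67/(25 + 4*(3 + 4)/8)) - 47 = 74*(-67/(25 + 4*(1/8)*7)) - 47 = 74*(-67/(25 + 7/2)) - 47 = 74*(-67/57/2) - 47 = 74*(-67*2/57) - 47 = 74*(-134/57) - 47 = -9916/57 - 47 = -12595/57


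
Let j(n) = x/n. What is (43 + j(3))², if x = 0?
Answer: 1849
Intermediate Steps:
j(n) = 0 (j(n) = 0/n = 0)
(43 + j(3))² = (43 + 0)² = 43² = 1849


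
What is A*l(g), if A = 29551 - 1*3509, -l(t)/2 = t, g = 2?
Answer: -104168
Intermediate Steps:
l(t) = -2*t
A = 26042 (A = 29551 - 3509 = 26042)
A*l(g) = 26042*(-2*2) = 26042*(-4) = -104168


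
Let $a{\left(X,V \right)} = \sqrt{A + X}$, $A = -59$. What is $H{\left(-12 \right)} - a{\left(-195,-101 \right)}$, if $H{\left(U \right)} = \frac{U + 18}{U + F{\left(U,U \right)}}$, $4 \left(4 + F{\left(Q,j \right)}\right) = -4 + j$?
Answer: $- \frac{3}{10} - i \sqrt{254} \approx -0.3 - 15.937 i$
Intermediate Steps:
$F{\left(Q,j \right)} = -5 + \frac{j}{4}$ ($F{\left(Q,j \right)} = -4 + \frac{-4 + j}{4} = -4 + \left(-1 + \frac{j}{4}\right) = -5 + \frac{j}{4}$)
$a{\left(X,V \right)} = \sqrt{-59 + X}$
$H{\left(U \right)} = \frac{18 + U}{-5 + \frac{5 U}{4}}$ ($H{\left(U \right)} = \frac{U + 18}{U + \left(-5 + \frac{U}{4}\right)} = \frac{18 + U}{-5 + \frac{5 U}{4}}$)
$H{\left(-12 \right)} - a{\left(-195,-101 \right)} = \frac{4 \left(18 - 12\right)}{5 \left(-4 - 12\right)} - \sqrt{-59 - 195} = \frac{4}{5} \frac{1}{-16} \cdot 6 - \sqrt{-254} = \frac{4}{5} \left(- \frac{1}{16}\right) 6 - i \sqrt{254} = - \frac{3}{10} - i \sqrt{254}$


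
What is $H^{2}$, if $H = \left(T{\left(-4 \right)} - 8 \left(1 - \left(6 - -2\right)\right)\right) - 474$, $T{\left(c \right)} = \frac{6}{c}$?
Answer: $\frac{703921}{4} \approx 1.7598 \cdot 10^{5}$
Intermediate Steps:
$H = - \frac{839}{2}$ ($H = \left(\frac{6}{-4} - 8 \left(1 - \left(6 - -2\right)\right)\right) - 474 = \left(6 \left(- \frac{1}{4}\right) - 8 \left(1 - \left(6 + 2\right)\right)\right) - 474 = \left(- \frac{3}{2} - 8 \left(1 - 8\right)\right) - 474 = \left(- \frac{3}{2} - -56\right) - 474 = \left(- \frac{3}{2} + 56\right) - 474 = \frac{109}{2} - 474 = - \frac{839}{2} \approx -419.5$)
$H^{2} = \left(- \frac{839}{2}\right)^{2} = \frac{703921}{4}$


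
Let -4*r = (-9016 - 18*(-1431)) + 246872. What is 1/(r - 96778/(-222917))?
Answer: -445834/29381827463 ≈ -1.5174e-5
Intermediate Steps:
r = -131807/2 (r = -((-9016 - 18*(-1431)) + 246872)/4 = -((-9016 + 25758) + 246872)/4 = -(16742 + 246872)/4 = -¼*263614 = -131807/2 ≈ -65904.)
1/(r - 96778/(-222917)) = 1/(-131807/2 - 96778/(-222917)) = 1/(-131807/2 - 96778*(-1/222917)) = 1/(-131807/2 + 96778/222917) = 1/(-29381827463/445834) = -445834/29381827463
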